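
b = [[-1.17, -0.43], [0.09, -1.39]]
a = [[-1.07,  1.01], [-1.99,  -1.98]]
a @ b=[[1.34, -0.94], [2.15, 3.61]]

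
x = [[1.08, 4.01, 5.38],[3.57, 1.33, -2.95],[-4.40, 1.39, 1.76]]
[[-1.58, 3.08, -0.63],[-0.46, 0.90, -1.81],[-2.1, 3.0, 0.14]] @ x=[[12.06, -3.12, -18.7], [10.68, -3.16, -8.32], [7.83, -4.24, -19.9]]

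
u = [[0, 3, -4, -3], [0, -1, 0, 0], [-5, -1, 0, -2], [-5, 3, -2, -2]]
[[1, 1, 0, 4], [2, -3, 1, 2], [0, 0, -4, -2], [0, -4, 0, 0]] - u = [[1, -2, 4, 7], [2, -2, 1, 2], [5, 1, -4, 0], [5, -7, 2, 2]]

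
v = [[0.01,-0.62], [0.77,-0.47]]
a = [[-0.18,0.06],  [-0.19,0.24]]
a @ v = [[0.04, 0.08], [0.18, 0.01]]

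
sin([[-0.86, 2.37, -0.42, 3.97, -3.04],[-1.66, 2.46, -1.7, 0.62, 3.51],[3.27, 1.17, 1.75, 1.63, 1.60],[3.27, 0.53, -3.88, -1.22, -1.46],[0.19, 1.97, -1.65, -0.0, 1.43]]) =[[6.68, -2.64, 11.38, 1.36, 2.63], [5.38, -3.55, 10.18, 0.76, 2.27], [-8.29, -16.55, 14.87, -14.32, 7.6], [10.8, 5.59, 7.41, 9.89, -1.86], [4.14, -1.83, 8.39, 1.35, 0.70]]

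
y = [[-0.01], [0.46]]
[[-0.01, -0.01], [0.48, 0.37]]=y@[[1.05, 0.80]]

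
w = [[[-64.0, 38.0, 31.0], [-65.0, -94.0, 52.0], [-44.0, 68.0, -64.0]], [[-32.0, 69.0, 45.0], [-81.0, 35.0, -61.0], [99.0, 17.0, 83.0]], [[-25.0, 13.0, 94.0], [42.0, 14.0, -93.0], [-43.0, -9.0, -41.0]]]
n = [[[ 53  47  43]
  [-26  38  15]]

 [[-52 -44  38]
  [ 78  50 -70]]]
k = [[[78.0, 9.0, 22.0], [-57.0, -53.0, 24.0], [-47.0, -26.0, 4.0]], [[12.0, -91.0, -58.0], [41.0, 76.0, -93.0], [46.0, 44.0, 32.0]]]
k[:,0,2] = [22.0, -58.0]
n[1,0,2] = 38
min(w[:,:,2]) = -93.0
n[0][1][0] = -26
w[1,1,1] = 35.0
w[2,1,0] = 42.0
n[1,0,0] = -52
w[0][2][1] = 68.0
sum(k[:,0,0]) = 90.0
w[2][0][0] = -25.0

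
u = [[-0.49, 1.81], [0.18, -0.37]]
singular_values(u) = [1.92, 0.08]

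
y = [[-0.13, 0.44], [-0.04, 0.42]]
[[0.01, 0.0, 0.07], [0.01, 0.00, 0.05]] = y @ [[0.09, 0.03, -0.1], [0.04, 0.01, 0.12]]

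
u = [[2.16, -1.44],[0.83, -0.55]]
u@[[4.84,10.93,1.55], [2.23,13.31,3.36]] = [[7.24,4.44,-1.49], [2.79,1.75,-0.56]]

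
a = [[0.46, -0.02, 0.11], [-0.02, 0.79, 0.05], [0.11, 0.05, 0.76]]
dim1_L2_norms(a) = [0.47, 0.79, 0.77]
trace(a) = 2.01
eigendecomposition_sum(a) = [[0.37,0.04,-0.13],[0.04,0.0,-0.01],[-0.13,-0.01,0.04]] + [[0.06,-0.15,0.14], [-0.15,0.39,-0.34], [0.14,-0.34,0.31]] + [[0.02, 0.10, 0.1], [0.10, 0.40, 0.41], [0.1, 0.41, 0.41]]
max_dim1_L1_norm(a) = 0.92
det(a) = 0.26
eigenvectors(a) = [[-0.94,-0.29,0.17],[-0.09,0.72,0.69],[0.32,-0.64,0.7]]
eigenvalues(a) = [0.42, 0.75, 0.84]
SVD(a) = [[0.17, -0.29, -0.94], [0.69, 0.72, -0.09], [0.7, -0.64, 0.32]] @ diag([0.8357811967174907, 0.7535048526343262, 0.42071395064818373]) @ [[0.17, 0.69, 0.7], [-0.29, 0.72, -0.64], [-0.94, -0.09, 0.32]]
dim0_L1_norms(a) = [0.59, 0.86, 0.92]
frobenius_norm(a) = 1.20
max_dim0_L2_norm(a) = 0.79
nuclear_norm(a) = 2.01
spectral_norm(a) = 0.84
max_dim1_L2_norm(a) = 0.79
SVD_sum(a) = [[0.02,0.10,0.10], [0.10,0.4,0.41], [0.1,0.41,0.41]] + [[0.06, -0.15, 0.14], [-0.15, 0.39, -0.34], [0.14, -0.34, 0.31]] + [[0.37, 0.04, -0.13], [0.04, 0.00, -0.01], [-0.13, -0.01, 0.04]]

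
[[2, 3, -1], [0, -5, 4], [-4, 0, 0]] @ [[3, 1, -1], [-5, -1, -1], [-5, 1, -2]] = [[-4, -2, -3], [5, 9, -3], [-12, -4, 4]]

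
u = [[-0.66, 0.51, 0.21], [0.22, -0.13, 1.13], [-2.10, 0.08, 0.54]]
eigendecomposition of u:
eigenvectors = [[-0.44+0.00j, (-0.28+0.12j), (-0.28-0.12j)], [0.69+0.00j, (-0.69+0j), (-0.69-0j)], [(-0.57+0j), -0.31-0.57j, (-0.31+0.57j)]]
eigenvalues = [(-1.19+0j), (0.47+0.89j), (0.47-0.89j)]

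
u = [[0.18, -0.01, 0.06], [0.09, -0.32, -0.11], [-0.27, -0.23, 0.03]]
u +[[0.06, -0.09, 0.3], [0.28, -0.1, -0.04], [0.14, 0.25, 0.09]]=[[0.24, -0.10, 0.36], [0.37, -0.42, -0.15], [-0.13, 0.02, 0.12]]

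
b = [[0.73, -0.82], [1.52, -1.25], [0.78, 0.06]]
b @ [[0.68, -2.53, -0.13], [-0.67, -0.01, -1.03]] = [[1.05, -1.84, 0.75], [1.87, -3.83, 1.09], [0.49, -1.97, -0.16]]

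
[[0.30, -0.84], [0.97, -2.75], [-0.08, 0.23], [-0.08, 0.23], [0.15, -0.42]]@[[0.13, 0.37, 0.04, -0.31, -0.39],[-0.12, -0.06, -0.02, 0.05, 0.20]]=[[0.14, 0.16, 0.03, -0.14, -0.28],[0.46, 0.52, 0.09, -0.44, -0.93],[-0.04, -0.04, -0.01, 0.04, 0.08],[-0.04, -0.04, -0.01, 0.04, 0.08],[0.07, 0.08, 0.01, -0.07, -0.14]]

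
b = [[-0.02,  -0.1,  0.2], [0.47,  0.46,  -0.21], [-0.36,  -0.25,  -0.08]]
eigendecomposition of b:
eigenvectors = [[-0.42, 0.60, -0.59], [0.89, -0.79, 0.75], [-0.19, -0.12, 0.3]]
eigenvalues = [0.28, 0.07, 0.0]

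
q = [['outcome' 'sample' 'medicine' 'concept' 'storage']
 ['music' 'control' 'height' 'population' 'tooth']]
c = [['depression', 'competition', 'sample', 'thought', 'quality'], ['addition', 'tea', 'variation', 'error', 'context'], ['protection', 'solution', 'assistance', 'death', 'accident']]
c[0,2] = 'sample'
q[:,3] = ['concept', 'population']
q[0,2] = 'medicine'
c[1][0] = 'addition'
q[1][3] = 'population'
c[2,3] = 'death'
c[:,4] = ['quality', 'context', 'accident']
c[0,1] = 'competition'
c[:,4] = ['quality', 'context', 'accident']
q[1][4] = 'tooth'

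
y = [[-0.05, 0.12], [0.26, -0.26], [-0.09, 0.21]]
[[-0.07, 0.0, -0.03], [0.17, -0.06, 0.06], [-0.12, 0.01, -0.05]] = y @ [[0.17, -0.33, 0.04],  [-0.48, -0.10, -0.20]]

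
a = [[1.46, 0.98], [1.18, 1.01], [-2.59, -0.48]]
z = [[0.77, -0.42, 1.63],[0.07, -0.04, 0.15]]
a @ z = [[1.19, -0.65, 2.53], [0.98, -0.54, 2.07], [-2.03, 1.11, -4.29]]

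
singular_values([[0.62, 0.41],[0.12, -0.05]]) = [0.75, 0.11]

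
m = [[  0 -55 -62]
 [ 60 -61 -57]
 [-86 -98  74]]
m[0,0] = 0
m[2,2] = 74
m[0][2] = -62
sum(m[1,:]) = -58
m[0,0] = 0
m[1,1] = -61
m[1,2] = -57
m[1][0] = 60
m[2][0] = -86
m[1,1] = -61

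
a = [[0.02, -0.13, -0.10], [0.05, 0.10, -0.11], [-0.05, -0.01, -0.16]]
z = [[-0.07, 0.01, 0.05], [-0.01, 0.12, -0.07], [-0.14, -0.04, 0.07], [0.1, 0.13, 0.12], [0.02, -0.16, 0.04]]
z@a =[[-0.00, 0.01, -0.0],[0.01, 0.01, -0.00],[-0.01, 0.01, 0.01],[0.00, -0.0, -0.04],[-0.01, -0.02, 0.01]]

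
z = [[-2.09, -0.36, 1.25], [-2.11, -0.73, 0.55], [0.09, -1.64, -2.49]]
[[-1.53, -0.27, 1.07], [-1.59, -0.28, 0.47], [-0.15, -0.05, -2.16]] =z @ [[0.71, 0.13, -0.0], [0.13, 0.02, 0.01], [-0.0, 0.01, 0.86]]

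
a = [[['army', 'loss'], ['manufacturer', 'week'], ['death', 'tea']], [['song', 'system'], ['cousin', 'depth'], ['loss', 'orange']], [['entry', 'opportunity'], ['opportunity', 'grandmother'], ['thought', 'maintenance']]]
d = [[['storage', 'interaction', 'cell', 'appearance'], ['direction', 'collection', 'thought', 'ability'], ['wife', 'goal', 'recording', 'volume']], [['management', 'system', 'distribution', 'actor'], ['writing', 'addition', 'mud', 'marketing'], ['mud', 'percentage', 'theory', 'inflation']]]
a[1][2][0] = 'loss'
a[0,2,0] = 'death'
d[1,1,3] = 'marketing'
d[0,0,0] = 'storage'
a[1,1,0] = 'cousin'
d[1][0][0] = 'management'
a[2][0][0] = 'entry'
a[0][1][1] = 'week'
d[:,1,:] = [['direction', 'collection', 'thought', 'ability'], ['writing', 'addition', 'mud', 'marketing']]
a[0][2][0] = 'death'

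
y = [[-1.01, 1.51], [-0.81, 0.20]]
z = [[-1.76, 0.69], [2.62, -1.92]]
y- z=[[0.75,0.82], [-3.43,2.12]]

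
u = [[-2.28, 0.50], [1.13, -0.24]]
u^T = [[-2.28, 1.13], [0.50, -0.24]]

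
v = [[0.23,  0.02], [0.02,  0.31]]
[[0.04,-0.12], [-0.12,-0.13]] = v @ [[0.20,-0.50], [-0.40,-0.40]]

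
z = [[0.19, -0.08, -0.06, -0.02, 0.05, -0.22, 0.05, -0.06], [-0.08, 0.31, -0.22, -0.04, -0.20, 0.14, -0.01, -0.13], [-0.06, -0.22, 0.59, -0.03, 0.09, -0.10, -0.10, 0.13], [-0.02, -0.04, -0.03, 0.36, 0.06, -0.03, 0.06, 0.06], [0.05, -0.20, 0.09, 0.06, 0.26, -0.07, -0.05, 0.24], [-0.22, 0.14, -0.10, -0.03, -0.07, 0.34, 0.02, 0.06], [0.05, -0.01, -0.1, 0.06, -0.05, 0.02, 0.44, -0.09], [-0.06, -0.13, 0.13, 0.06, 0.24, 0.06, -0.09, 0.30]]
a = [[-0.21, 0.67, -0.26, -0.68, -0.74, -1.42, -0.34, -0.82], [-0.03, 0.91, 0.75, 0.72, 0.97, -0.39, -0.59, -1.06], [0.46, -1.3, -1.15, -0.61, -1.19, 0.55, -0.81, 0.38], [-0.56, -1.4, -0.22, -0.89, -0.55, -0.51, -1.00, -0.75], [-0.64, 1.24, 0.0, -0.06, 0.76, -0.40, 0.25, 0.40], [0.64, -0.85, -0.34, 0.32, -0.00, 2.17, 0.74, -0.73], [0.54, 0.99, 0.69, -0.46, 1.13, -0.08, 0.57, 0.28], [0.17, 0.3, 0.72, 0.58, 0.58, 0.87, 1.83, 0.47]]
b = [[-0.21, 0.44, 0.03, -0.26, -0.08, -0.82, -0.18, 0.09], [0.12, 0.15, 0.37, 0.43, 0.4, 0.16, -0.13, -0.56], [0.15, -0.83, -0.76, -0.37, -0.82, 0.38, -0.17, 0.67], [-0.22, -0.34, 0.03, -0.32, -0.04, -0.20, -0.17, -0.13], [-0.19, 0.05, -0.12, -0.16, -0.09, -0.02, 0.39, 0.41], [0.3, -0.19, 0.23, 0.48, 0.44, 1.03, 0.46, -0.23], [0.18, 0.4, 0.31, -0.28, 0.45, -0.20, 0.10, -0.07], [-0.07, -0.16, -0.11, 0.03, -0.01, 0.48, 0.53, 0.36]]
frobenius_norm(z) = 1.32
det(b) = 0.00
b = z @ a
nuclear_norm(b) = 5.74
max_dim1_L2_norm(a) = 2.67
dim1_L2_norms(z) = [0.32, 0.48, 0.67, 0.38, 0.43, 0.45, 0.47, 0.45]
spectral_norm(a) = 4.16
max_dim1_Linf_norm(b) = 1.03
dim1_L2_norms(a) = [2.09, 2.12, 2.47, 2.29, 1.71, 2.67, 1.91, 2.37]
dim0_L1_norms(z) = [0.73, 1.13, 1.32, 0.66, 1.02, 0.98, 0.82, 1.07]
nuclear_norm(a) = 14.17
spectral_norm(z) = 0.95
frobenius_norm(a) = 6.29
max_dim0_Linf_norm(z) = 0.59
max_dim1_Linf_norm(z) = 0.59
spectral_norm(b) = 1.99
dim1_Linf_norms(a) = [1.42, 1.06, 1.3, 1.4, 1.24, 2.17, 1.13, 1.83]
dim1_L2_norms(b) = [1.01, 0.94, 1.65, 0.6, 0.64, 1.39, 0.79, 0.83]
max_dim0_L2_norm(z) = 0.67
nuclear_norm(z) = 2.79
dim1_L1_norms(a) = [5.14, 5.42, 6.45, 5.88, 3.75, 5.79, 4.74, 5.52]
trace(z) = 2.79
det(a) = -0.14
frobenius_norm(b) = 2.94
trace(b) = 0.26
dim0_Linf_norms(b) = [0.3, 0.83, 0.76, 0.48, 0.82, 1.03, 0.53, 0.67]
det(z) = -0.00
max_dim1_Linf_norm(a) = 2.17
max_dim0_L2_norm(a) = 2.89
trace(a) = 2.63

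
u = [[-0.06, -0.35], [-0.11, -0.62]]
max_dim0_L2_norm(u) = 0.71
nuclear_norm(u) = 0.72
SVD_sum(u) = [[-0.06, -0.35], [-0.11, -0.62]] + [[0.00, -0.00], [-0.0, 0.00]]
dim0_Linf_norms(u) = [0.11, 0.62]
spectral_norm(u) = 0.72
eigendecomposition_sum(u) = [[0.00, -0.0], [-0.00, 0.0]] + [[-0.06, -0.35], [-0.11, -0.62]]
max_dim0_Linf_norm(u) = 0.62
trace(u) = -0.68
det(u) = -0.00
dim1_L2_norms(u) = [0.36, 0.63]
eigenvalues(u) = [0.0, -0.68]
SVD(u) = [[-0.49, -0.87], [-0.87, 0.49]] @ diag([0.7229085461862677, 0.0017982910934698556]) @ [[0.17, 0.98], [-0.98, 0.17]]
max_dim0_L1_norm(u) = 0.97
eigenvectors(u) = [[0.98,0.49], [-0.17,0.87]]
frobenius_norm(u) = 0.72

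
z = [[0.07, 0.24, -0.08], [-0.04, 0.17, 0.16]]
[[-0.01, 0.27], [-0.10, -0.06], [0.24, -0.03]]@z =[[-0.01, 0.04, 0.04],  [-0.00, -0.03, -0.0],  [0.02, 0.05, -0.02]]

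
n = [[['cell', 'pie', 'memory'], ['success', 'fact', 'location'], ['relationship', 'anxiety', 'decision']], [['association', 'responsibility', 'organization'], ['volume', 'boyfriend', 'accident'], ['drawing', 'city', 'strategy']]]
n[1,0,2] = 'organization'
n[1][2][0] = 'drawing'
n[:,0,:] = [['cell', 'pie', 'memory'], ['association', 'responsibility', 'organization']]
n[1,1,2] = 'accident'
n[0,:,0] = ['cell', 'success', 'relationship']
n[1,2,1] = 'city'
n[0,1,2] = 'location'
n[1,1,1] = 'boyfriend'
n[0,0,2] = 'memory'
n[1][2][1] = 'city'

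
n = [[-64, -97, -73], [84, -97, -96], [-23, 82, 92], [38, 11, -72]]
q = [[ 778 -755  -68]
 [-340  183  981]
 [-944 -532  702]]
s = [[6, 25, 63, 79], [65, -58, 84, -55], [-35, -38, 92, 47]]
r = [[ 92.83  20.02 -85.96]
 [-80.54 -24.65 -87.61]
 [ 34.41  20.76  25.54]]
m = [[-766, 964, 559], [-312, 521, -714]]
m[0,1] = 964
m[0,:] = [-766, 964, 559]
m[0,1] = 964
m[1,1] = 521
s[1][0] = 65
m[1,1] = 521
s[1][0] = 65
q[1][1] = 183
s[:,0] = [6, 65, -35]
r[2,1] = 20.76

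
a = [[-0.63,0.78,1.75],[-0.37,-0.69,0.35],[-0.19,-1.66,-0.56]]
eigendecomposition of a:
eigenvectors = [[0.80+0.00j, 0.80-0.00j, 0.87+0.00j], [0.18+0.27j, 0.18-0.27j, (-0.25+0j)], [(-0.23+0.44j), -0.23-0.44j, (0.43+0j)]]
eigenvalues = [(-0.94+1.23j), (-0.94-1.23j), (0.01+0j)]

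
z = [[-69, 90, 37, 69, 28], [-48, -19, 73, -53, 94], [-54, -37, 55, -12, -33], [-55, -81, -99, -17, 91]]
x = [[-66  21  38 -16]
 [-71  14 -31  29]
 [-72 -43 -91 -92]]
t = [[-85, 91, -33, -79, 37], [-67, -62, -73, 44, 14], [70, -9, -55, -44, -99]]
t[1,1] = -62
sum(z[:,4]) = 180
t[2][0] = 70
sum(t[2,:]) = -137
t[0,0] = -85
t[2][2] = -55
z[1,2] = 73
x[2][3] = -92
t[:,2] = [-33, -73, -55]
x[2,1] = -43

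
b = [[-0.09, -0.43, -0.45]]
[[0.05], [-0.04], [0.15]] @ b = [[-0.0, -0.02, -0.02], [0.00, 0.02, 0.02], [-0.01, -0.06, -0.07]]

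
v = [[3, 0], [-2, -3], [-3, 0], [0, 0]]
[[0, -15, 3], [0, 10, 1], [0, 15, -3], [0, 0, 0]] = v@[[0, -5, 1], [0, 0, -1]]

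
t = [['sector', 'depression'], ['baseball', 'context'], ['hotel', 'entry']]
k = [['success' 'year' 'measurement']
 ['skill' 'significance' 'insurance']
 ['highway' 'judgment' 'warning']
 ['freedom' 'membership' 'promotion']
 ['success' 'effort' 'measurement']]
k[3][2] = 'promotion'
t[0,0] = 'sector'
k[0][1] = 'year'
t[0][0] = 'sector'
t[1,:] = ['baseball', 'context']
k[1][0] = 'skill'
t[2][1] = 'entry'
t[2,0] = 'hotel'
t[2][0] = 'hotel'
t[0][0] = 'sector'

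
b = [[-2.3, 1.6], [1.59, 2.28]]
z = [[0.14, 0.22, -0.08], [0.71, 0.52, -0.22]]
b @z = [[0.81, 0.33, -0.17], [1.84, 1.54, -0.63]]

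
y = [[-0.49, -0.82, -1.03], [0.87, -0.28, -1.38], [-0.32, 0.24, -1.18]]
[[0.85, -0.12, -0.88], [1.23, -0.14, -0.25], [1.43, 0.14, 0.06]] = y@[[-0.16, -0.13, 0.14], [0.42, 0.26, 0.88], [-1.08, -0.03, 0.09]]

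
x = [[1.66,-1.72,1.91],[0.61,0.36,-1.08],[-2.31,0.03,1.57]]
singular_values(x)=[3.13, 3.01, 0.0]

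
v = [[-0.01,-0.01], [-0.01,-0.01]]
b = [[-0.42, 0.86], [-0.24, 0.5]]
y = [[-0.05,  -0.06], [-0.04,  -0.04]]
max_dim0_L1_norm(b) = 1.36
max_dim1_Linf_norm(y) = 0.06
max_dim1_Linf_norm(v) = 0.01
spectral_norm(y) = 0.10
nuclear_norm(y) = 0.10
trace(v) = -0.02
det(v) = 0.00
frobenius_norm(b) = 1.11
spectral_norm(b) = 1.11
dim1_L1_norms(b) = [1.28, 0.74]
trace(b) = 0.08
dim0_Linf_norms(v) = [0.01, 0.01]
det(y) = -0.00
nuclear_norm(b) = 1.11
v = b @ y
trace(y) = -0.09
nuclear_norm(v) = 0.02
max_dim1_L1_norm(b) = 1.28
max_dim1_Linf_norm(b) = 0.86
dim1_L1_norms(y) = [0.11, 0.08]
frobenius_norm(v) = 0.02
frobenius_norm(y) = 0.10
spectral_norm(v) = 0.02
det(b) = -0.00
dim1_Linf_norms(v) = [0.01, 0.01]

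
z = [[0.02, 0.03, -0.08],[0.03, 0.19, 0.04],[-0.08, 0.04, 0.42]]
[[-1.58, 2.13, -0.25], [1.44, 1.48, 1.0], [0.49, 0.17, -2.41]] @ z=[[0.05, 0.35, 0.11], [-0.01, 0.36, 0.36], [0.21, -0.05, -1.04]]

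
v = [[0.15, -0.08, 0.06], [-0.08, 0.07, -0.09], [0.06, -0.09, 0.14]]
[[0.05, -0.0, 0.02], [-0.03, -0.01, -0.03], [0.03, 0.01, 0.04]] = v@[[0.26, -0.02, 0.12], [-0.02, 0.12, 0.18], [0.12, 0.18, 0.33]]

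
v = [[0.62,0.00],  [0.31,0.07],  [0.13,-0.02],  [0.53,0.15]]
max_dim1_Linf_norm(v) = 0.62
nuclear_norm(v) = 1.01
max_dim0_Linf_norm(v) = 0.62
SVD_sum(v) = [[0.61, 0.08], [0.31, 0.04], [0.13, 0.02], [0.54, 0.07]] + [[0.01, -0.08],  [-0.00, 0.03],  [0.00, -0.04],  [-0.01, 0.08]]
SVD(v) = [[-0.69, 0.65], [-0.36, -0.24], [-0.14, 0.3], [-0.61, -0.66]] @ diag([0.8894030506663311, 0.1227282097377112]) @ [[-0.99, -0.13], [0.13, -0.99]]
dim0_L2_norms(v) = [0.88, 0.17]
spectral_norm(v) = 0.89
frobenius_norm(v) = 0.90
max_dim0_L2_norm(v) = 0.88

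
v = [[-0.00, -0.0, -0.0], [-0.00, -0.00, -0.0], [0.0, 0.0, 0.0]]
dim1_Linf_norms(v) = [0.0, 0.0, 0.0]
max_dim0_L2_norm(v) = 0.0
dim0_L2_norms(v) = [0.0, 0.0, 0.0]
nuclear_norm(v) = 0.00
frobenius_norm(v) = 0.00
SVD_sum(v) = [[-0.0,-0.00,-0.0],  [-0.00,-0.00,-0.00],  [-0.0,-0.0,-0.0]] + [[-0.00, -0.00, -0.0], [-0.0, -0.00, -0.00], [-0.00, -0.0, -0.0]] + [[0.00, 0.00, 0.0], [0.00, 0.00, 0.0], [0.00, 0.00, 0.0]]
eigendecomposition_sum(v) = [[-0.00, -0.00, -0.0], [-0.00, -0.00, -0.00], [-0.0, -0.0, -0.00]] + [[-0.0, -0.00, -0.0], [-0.00, -0.0, -0.00], [-0.0, -0.00, -0.0]] + [[0.00, 0.0, 0.00], [0.00, 0.0, 0.00], [0.0, 0.0, 0.00]]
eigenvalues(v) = [-0.0, -0.0, 0.0]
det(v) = 0.00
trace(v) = 0.00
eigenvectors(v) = [[1.00, 0.00, 0.00],[0.00, 1.0, 0.0],[0.0, 0.0, 1.00]]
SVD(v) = [[1.00,0.00,0.00], [0.0,1.00,0.0], [0.00,0.0,1.0]] @ diag([-0.0, -0.0, 0.0]) @ [[1.0, 0.0, 0.0], [0.0, 1.00, 0.00], [0.00, 0.00, 1.0]]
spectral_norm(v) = 0.00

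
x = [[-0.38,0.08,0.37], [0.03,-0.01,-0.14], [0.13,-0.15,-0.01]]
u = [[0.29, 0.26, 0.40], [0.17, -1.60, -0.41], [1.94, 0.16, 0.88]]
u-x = [[0.67, 0.18, 0.03], [0.14, -1.59, -0.27], [1.81, 0.31, 0.89]]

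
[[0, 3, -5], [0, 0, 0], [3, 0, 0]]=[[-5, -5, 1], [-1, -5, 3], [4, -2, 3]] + [[5, 8, -6], [1, 5, -3], [-1, 2, -3]]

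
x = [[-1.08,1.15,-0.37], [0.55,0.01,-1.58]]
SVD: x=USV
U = [[0.01, 1.00], [1.0, -0.01]]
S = [1.67, 1.62]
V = [[0.32, 0.01, -0.95], [-0.67, 0.71, -0.22]]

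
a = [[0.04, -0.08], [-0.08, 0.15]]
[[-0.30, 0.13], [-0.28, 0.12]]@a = [[-0.02, 0.04], [-0.02, 0.04]]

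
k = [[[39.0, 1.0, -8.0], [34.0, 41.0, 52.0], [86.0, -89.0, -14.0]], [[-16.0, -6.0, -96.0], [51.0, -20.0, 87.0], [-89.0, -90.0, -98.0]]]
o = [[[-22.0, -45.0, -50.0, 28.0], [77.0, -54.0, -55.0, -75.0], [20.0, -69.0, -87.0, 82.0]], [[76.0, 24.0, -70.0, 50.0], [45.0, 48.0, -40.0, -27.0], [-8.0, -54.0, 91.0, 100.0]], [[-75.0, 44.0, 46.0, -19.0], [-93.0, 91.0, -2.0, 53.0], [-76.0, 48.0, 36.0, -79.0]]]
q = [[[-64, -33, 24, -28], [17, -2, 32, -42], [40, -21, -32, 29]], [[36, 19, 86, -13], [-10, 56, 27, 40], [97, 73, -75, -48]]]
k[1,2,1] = -90.0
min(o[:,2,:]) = -87.0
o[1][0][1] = 24.0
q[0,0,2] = 24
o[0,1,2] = -55.0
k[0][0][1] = 1.0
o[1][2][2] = 91.0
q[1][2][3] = -48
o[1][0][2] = -70.0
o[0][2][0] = 20.0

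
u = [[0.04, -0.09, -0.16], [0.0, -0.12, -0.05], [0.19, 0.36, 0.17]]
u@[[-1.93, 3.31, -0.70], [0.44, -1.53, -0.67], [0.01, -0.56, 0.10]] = [[-0.12, 0.36, 0.02],  [-0.05, 0.21, 0.08],  [-0.21, -0.02, -0.36]]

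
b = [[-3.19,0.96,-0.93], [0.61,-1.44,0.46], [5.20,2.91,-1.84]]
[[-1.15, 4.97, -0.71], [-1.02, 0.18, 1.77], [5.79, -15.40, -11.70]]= b @ [[0.61,-2.14,-0.84], [1.04,-0.59,-0.63], [0.22,1.39,2.99]]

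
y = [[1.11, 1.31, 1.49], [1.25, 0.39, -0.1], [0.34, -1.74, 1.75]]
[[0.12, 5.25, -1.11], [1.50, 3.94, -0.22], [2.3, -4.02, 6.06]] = y@[[1.54,2.37,0.66], [-1.11,2.41,-2.44], [-0.09,-0.36,0.91]]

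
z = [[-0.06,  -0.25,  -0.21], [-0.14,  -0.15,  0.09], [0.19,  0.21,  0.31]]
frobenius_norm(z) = 0.58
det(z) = -0.01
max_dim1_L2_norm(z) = 0.42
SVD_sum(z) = [[-0.13, -0.21, -0.21], [-0.04, -0.06, -0.06], [0.16, 0.26, 0.27]] + [[0.00,0.0,-0.01],[-0.1,-0.10,0.15],[-0.02,-0.02,0.03]] + [[0.06, -0.05, 0.01], [-0.01, 0.0, -0.00], [0.05, -0.04, 0.01]]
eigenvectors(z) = [[(-0.47+0j), (-0.78+0j), (-0.78-0j)], [(-0.78+0j), 0.43-0.01j, 0.43+0.01j], [0.42+0.00j, 0.42+0.18j, (0.42-0.18j)]]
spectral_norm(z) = 0.53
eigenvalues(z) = [(-0.28+0j), (0.19+0.04j), (0.19-0.04j)]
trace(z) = 0.10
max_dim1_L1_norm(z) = 0.71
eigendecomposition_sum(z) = [[(-0.08+0j),(-0.13+0j),(-0.01+0j)], [(-0.12+0j),(-0.21+0j),(-0.01+0j)], [0.07-0.00j,0.12-0.00j,(0.01-0j)]] + [[0.01+0.29j, (-0.06+0.06j), (-0.1+0.43j)], [(-0.01-0.16j), 0.03-0.03j, 0.05-0.24j], [0.06-0.16j, 0.05-0.02j, 0.15-0.21j]] + [[(0.01-0.29j), (-0.06-0.06j), (-0.1-0.43j)], [(-0.01+0.16j), 0.03+0.03j, (0.05+0.24j)], [(0.06+0.16j), (0.05+0.02j), 0.15+0.21j]]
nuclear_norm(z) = 0.84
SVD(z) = [[-0.61,0.04,0.79], [-0.17,-0.98,-0.08], [0.78,-0.19,0.6]] @ diag([0.5323718793487731, 0.20839386265273338, 0.09925814872003698]) @ [[0.39, 0.64, 0.66],  [0.48, 0.47, -0.74],  [0.79, -0.61, 0.12]]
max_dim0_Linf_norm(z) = 0.31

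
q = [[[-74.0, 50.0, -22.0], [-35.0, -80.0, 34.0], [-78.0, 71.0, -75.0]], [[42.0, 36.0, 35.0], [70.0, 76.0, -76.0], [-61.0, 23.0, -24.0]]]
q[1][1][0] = 70.0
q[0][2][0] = -78.0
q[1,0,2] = 35.0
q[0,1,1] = -80.0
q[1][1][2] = -76.0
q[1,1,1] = 76.0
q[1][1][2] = -76.0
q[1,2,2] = -24.0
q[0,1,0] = -35.0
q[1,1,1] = 76.0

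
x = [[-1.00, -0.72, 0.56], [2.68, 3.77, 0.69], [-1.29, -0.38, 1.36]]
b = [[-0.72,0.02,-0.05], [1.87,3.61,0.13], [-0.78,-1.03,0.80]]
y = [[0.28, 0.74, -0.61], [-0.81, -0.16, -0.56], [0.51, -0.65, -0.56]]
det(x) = 0.03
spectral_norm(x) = 4.90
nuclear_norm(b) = 5.74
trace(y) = -0.44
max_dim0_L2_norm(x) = 3.86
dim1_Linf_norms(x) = [1.0, 3.77, 1.36]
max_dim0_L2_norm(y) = 1.0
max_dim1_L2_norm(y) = 1.0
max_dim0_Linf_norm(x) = 3.77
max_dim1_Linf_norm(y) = 0.81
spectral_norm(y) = 1.00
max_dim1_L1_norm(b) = 5.61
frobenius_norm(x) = 5.23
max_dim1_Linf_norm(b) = 3.61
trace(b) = 3.69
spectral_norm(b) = 4.27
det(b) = -2.25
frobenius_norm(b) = 4.40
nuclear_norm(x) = 6.74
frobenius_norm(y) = 1.73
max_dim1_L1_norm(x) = 7.14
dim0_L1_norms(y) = [1.6, 1.55, 1.73]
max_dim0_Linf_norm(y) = 0.81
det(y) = -0.99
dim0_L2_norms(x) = [3.14, 3.86, 1.62]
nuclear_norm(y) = 2.99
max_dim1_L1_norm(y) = 1.72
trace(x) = 4.13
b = x + y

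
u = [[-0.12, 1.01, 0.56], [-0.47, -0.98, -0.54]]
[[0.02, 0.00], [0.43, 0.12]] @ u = [[-0.00, 0.02, 0.01], [-0.11, 0.32, 0.18]]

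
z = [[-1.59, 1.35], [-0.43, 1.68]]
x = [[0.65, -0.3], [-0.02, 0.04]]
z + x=[[-0.94, 1.05], [-0.45, 1.72]]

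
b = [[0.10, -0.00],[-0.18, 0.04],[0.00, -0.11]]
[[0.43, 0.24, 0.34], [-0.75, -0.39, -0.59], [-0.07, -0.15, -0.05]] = b @ [[4.32, 2.44, 3.37], [0.62, 1.33, 0.42]]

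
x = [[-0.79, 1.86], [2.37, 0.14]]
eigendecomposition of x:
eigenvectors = [[-0.74, -0.58], [0.67, -0.81]]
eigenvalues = [-2.48, 1.83]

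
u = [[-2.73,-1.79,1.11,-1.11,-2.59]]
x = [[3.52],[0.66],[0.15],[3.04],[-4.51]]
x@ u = [[-9.61, -6.3, 3.91, -3.91, -9.12], [-1.80, -1.18, 0.73, -0.73, -1.71], [-0.41, -0.27, 0.17, -0.17, -0.39], [-8.30, -5.44, 3.37, -3.37, -7.87], [12.31, 8.07, -5.01, 5.01, 11.68]]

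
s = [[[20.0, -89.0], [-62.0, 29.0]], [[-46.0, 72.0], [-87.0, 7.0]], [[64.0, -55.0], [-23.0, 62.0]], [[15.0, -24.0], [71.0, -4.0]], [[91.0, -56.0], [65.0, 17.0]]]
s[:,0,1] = [-89.0, 72.0, -55.0, -24.0, -56.0]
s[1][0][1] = 72.0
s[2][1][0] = -23.0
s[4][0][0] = 91.0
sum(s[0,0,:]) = -69.0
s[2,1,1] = 62.0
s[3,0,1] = -24.0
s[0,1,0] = -62.0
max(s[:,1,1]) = 62.0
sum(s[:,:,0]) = 108.0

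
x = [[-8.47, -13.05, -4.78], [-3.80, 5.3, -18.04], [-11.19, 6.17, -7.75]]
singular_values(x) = [23.24, 15.75, 8.24]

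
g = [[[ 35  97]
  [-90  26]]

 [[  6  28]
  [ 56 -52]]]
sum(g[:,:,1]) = 99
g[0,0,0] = 35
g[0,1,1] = 26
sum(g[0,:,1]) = 123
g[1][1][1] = -52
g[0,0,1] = 97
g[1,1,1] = -52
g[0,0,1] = 97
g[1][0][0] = 6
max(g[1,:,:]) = 56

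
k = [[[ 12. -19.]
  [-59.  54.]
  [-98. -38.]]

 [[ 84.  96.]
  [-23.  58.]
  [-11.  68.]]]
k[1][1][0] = -23.0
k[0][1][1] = 54.0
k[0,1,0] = -59.0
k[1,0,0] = 84.0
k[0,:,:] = [[12.0, -19.0], [-59.0, 54.0], [-98.0, -38.0]]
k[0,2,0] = -98.0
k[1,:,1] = [96.0, 58.0, 68.0]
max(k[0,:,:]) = 54.0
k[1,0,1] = 96.0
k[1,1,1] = 58.0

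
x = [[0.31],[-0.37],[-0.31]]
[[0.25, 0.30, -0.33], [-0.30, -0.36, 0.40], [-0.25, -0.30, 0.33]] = x @ [[0.8,0.98,-1.07]]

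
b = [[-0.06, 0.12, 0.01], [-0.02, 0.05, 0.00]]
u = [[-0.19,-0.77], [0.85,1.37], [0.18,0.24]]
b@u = [[0.12, 0.21], [0.05, 0.08]]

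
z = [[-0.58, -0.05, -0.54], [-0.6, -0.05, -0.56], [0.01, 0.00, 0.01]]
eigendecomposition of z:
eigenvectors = [[0.7,-0.62,0.24], [0.72,0.49,0.91], [-0.01,0.62,-0.34]]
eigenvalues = [-0.62, 0.0, 0.0]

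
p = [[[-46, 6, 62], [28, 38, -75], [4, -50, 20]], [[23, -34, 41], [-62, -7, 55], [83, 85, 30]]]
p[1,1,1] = -7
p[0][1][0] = 28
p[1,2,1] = 85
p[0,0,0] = -46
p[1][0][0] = 23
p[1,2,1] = 85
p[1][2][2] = 30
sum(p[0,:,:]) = -13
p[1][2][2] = 30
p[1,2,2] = 30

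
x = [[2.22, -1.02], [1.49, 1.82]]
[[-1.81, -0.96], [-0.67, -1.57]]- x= [[-4.03,0.06], [-2.16,-3.39]]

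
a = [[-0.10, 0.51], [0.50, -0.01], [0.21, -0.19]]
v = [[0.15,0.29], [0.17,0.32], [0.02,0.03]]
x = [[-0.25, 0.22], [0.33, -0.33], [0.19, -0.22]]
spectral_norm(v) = 0.49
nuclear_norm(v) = 0.49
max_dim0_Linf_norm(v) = 0.32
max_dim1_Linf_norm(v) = 0.32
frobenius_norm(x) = 0.64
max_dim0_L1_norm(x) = 0.77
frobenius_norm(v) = 0.49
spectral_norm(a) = 0.63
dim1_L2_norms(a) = [0.52, 0.5, 0.28]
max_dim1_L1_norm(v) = 0.49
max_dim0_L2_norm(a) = 0.55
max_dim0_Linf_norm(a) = 0.51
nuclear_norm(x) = 0.67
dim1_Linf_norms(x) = [0.25, 0.33, 0.22]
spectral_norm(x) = 0.64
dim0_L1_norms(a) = [0.81, 0.71]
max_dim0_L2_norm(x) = 0.46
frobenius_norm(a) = 0.77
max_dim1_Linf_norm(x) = 0.33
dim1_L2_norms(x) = [0.33, 0.47, 0.29]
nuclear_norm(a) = 1.08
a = x + v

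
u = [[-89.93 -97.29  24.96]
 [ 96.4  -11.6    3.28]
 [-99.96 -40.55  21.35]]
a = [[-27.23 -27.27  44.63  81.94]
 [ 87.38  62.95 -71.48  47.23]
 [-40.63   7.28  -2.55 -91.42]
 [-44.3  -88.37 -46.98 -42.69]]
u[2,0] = -99.96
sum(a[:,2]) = -76.38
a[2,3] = -91.42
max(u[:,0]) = 96.4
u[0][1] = -97.29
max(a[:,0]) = 87.38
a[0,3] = 81.94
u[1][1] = -11.6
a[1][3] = 47.23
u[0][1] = -97.29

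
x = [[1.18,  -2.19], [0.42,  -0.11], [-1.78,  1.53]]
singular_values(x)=[3.38, 0.67]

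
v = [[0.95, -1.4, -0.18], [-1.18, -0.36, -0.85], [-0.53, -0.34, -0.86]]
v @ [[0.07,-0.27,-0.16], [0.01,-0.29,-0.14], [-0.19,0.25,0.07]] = [[0.09, 0.1, 0.03], [0.08, 0.21, 0.18], [0.12, 0.03, 0.07]]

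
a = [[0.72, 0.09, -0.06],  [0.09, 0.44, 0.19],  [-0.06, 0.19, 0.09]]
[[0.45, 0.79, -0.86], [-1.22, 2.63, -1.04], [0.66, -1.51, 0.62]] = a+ [[-0.27, 0.70, -0.80],[-1.31, 2.19, -1.23],[0.72, -1.70, 0.53]]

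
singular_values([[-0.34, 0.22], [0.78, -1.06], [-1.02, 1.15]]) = [2.06, 0.15]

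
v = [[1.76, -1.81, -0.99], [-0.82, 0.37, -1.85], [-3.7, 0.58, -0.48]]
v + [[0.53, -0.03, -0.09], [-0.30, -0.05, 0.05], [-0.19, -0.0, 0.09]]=[[2.29, -1.84, -1.08], [-1.12, 0.32, -1.8], [-3.89, 0.58, -0.39]]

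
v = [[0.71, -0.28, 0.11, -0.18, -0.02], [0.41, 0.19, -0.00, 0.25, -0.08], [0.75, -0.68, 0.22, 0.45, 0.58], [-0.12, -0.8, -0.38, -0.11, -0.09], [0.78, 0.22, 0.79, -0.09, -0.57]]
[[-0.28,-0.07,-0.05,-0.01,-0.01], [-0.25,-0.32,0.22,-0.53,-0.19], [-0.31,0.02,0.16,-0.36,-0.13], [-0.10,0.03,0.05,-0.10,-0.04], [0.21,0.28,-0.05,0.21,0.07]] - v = [[-0.99,0.21,-0.16,0.17,0.01], [-0.66,-0.51,0.22,-0.78,-0.11], [-1.06,0.7,-0.06,-0.81,-0.71], [0.02,0.83,0.43,0.01,0.05], [-0.57,0.06,-0.84,0.30,0.64]]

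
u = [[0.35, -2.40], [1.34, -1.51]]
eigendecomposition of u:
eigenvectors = [[0.80+0.00j, 0.80-0.00j], [0.31-0.51j, 0.31+0.51j]]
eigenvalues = [(-0.58+1.53j), (-0.58-1.53j)]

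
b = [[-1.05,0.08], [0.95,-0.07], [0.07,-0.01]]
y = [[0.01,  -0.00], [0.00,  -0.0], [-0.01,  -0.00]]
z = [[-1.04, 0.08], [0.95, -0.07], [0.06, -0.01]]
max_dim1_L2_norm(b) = 1.05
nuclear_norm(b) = 1.43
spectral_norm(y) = 0.01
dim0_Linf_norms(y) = [0.01, 0.0]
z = b + y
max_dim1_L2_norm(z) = 1.04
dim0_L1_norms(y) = [0.02, 0.0]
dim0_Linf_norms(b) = [1.05, 0.08]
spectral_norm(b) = 1.42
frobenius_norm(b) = 1.42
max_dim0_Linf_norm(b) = 1.05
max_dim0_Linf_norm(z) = 1.04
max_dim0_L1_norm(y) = 0.02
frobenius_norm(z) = 1.41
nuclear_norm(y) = 0.01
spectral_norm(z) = 1.41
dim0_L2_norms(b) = [1.42, 0.11]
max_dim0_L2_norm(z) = 1.41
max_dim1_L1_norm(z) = 1.12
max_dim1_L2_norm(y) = 0.01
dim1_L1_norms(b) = [1.13, 1.02, 0.08]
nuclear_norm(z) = 1.42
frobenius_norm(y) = 0.01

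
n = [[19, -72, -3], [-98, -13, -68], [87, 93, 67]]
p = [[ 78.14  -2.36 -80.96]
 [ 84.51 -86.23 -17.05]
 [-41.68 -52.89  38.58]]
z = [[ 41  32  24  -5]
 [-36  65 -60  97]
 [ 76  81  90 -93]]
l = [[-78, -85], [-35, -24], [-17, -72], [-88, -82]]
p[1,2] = -17.05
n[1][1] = -13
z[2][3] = -93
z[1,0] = -36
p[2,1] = -52.89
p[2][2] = 38.58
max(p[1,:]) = 84.51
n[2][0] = 87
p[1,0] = 84.51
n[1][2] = -68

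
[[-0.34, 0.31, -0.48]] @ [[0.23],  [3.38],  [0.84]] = [[0.57]]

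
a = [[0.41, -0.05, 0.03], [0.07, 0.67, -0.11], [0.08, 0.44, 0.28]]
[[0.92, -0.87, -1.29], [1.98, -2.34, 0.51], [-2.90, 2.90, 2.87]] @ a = [[0.21, -1.20, -0.24],[0.69, -1.44, 0.46],[-0.76, 3.35, 0.4]]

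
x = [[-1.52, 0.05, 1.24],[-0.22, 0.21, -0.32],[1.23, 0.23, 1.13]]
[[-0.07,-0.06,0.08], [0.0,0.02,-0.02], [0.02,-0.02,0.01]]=x@[[0.03,0.01,-0.02], [0.01,0.05,-0.04], [-0.02,-0.04,0.04]]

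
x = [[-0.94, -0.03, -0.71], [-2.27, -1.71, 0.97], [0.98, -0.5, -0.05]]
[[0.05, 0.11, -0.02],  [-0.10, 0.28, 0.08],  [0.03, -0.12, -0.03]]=x @ [[0.02, -0.12, -0.02], [-0.02, 0.0, 0.01], [-0.09, 0.01, 0.05]]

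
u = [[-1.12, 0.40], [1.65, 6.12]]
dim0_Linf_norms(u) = [1.65, 6.12]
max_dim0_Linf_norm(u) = 6.12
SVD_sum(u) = [[0.03, 0.09], [1.63, 6.12]] + [[-1.15, 0.31], [0.02, -0.0]]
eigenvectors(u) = [[-0.98, -0.05], [0.22, -1.0]]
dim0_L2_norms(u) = [1.99, 6.13]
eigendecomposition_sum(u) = [[-1.2, 0.07],  [0.27, -0.01]] + [[0.08, 0.33], [1.38, 6.13]]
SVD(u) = [[0.02, 1.0], [1.00, -0.02]] @ diag([6.339257456716152, 1.1853754246940764]) @ [[0.26, 0.97], [-0.97, 0.26]]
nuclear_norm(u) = 7.52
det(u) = -7.51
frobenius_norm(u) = 6.45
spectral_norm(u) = 6.34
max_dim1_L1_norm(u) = 7.77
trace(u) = 5.00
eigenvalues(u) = [-1.21, 6.21]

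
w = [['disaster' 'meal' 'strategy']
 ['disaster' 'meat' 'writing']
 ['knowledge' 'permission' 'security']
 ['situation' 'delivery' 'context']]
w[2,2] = 'security'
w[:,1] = ['meal', 'meat', 'permission', 'delivery']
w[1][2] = 'writing'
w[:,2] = ['strategy', 'writing', 'security', 'context']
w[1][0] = 'disaster'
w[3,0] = 'situation'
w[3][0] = 'situation'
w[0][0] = 'disaster'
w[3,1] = 'delivery'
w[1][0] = 'disaster'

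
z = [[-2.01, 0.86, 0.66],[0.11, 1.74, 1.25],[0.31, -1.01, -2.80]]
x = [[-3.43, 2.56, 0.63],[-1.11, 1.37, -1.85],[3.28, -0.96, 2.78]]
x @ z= [[7.37, 0.87, -0.83], [1.81, 3.3, 6.16], [-5.84, -1.66, -6.82]]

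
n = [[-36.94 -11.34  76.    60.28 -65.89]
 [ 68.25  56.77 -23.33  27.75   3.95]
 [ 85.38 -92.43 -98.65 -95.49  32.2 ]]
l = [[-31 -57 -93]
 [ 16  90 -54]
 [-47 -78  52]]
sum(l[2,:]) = -73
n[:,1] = [-11.34, 56.77, -92.43]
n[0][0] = -36.94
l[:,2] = [-93, -54, 52]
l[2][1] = -78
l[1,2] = -54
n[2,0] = 85.38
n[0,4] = -65.89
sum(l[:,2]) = -95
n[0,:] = [-36.94, -11.34, 76.0, 60.28, -65.89]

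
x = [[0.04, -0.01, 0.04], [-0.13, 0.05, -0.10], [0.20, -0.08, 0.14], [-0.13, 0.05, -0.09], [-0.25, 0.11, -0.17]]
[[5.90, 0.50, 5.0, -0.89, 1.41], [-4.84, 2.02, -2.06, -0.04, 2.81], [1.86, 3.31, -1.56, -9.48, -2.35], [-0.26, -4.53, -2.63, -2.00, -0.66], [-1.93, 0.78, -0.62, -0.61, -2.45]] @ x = [[0.93, -0.32, 0.73], [-1.57, 0.62, -1.16], [1.15, -0.46, 0.78], [0.48, -0.19, 0.37], [0.39, -0.19, 0.23]]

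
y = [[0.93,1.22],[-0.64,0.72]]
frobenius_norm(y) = 1.81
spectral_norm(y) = 1.55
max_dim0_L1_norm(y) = 1.94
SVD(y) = [[0.98, 0.19],[0.19, -0.98]] @ diag([1.5516148677654311, 0.9347680472337853]) @ [[0.51, 0.86],  [0.86, -0.51]]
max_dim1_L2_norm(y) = 1.53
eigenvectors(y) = [[(0.81+0j),0.81-0.00j], [-0.07+0.58j,-0.07-0.58j]]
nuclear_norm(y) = 2.49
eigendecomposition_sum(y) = [[0.46+0.39j, 0.61-0.57j], [(-0.32+0.3j), 0.36+0.49j]] + [[0.46-0.39j, 0.61+0.57j], [-0.32-0.30j, (0.36-0.49j)]]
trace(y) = 1.65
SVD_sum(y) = [[0.78, 1.31], [0.15, 0.25]] + [[0.15,-0.09], [-0.79,0.47]]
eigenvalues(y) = [(0.82+0.88j), (0.82-0.88j)]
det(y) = 1.45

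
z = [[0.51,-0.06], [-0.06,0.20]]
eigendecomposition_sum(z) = [[0.50, -0.09], [-0.09, 0.02]] + [[0.01, 0.03], [0.03, 0.18]]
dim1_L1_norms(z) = [0.57, 0.26]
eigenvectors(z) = [[0.98,0.18],[-0.18,0.98]]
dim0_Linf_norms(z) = [0.51, 0.2]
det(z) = 0.10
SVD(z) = [[-0.98, 0.18], [0.18, 0.98]] @ diag([0.5212077013859466, 0.1887922986140534]) @ [[-0.98, 0.18], [0.18, 0.98]]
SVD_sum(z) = [[0.50,  -0.09], [-0.09,  0.02]] + [[0.01, 0.03],  [0.03, 0.18]]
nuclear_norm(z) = 0.71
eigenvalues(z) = [0.52, 0.19]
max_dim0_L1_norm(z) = 0.57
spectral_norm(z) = 0.52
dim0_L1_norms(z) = [0.57, 0.26]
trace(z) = 0.71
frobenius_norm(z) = 0.55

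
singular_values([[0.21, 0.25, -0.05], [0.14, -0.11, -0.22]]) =[0.34, 0.27]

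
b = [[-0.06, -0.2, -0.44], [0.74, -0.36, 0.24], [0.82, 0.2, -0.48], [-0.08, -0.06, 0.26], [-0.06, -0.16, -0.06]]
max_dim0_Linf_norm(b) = 0.82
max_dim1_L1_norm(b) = 1.5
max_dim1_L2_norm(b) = 0.97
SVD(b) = [[0.06, -0.46, -0.78], [0.59, 0.7, -0.35], [0.8, -0.43, 0.31], [-0.13, 0.32, 0.05], [-0.03, -0.01, -0.41]] @ diag([1.1373409271033719, 0.734884116701637, 0.43772245836294194]) @ [[0.96, -0.04, -0.26], [0.23, -0.36, 0.90], [0.13, 0.93, 0.34]]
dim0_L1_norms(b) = [1.76, 0.98, 1.48]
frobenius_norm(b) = 1.42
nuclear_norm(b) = 2.31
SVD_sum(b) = [[0.06, -0.0, -0.02],[0.64, -0.03, -0.18],[0.87, -0.04, -0.24],[-0.14, 0.01, 0.04],[-0.03, 0.00, 0.01]] + [[-0.08, 0.12, -0.31], [0.12, -0.19, 0.47], [-0.07, 0.11, -0.29], [0.05, -0.09, 0.22], [-0.0, 0.0, -0.01]] + [[-0.05, -0.32, -0.12], [-0.02, -0.14, -0.05], [0.02, 0.13, 0.05], [0.00, 0.02, 0.01], [-0.02, -0.17, -0.06]]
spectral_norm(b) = 1.14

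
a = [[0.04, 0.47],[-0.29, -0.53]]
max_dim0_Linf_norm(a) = 0.53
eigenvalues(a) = [(-0.24+0.23j), (-0.24-0.23j)]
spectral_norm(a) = 0.75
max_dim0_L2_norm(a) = 0.71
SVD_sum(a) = [[0.15, 0.43],[-0.2, -0.56]] + [[-0.11, 0.04], [-0.09, 0.03]]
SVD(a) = [[0.61,-0.79], [-0.79,-0.61]] @ diag([0.7510067124227012, 0.15326094706756288]) @ [[0.34,0.94], [0.94,-0.34]]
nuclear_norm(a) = 0.90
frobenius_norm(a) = 0.77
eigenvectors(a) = [[0.79+0.00j, 0.79-0.00j], [-0.48+0.39j, -0.48-0.39j]]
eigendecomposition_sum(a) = [[(0.02+0.27j), 0.23+0.25j],[-0.14-0.15j, -0.26-0.03j]] + [[(0.02-0.27j), 0.24-0.25j], [(-0.14+0.15j), -0.26+0.03j]]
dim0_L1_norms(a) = [0.33, 1.0]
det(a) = 0.12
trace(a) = -0.49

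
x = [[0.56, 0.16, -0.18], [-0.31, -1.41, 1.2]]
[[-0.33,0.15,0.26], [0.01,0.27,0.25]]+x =[[0.23, 0.31, 0.08], [-0.3, -1.14, 1.45]]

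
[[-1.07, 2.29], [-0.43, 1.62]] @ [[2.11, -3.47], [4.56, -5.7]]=[[8.18,  -9.34], [6.48,  -7.74]]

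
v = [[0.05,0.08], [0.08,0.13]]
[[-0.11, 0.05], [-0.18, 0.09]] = v@[[-0.63, 0.30], [-0.98, 0.48]]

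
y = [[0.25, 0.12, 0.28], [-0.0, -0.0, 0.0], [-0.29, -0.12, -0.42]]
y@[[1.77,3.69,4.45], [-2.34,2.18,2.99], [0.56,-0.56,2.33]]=[[0.32,  1.03,  2.12], [0.0,  0.0,  0.00], [-0.47,  -1.10,  -2.63]]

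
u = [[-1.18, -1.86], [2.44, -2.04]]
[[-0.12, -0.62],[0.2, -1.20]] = u @ [[0.09, -0.14], [0.01, 0.42]]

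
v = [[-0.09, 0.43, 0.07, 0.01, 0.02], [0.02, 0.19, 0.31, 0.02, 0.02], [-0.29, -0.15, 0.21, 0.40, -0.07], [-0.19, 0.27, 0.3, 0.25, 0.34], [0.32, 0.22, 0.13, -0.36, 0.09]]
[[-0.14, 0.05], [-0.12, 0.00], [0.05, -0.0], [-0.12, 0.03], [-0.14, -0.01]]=v@[[-0.09,-0.09], [-0.30,0.10], [-0.20,-0.05], [0.04,-0.01], [-0.03,0.01]]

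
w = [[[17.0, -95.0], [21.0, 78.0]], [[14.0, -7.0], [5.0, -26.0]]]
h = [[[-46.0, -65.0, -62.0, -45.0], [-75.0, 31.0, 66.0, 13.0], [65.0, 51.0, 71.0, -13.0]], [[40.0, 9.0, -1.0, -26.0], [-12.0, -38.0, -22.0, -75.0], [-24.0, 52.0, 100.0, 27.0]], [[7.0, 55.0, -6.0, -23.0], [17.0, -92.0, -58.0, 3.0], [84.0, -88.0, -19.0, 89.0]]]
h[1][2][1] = 52.0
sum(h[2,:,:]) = -31.0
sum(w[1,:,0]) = 19.0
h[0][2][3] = -13.0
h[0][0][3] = -45.0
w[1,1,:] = [5.0, -26.0]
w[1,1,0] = 5.0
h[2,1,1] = -92.0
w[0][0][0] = 17.0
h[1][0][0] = 40.0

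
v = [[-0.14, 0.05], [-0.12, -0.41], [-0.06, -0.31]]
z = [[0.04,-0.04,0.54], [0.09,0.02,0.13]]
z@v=[[-0.03, -0.15],[-0.02, -0.04]]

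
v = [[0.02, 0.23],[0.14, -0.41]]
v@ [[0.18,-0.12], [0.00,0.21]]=[[0.0, 0.05], [0.03, -0.1]]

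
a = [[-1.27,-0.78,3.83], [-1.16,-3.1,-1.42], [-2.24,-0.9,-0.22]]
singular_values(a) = [4.19, 4.02, 1.43]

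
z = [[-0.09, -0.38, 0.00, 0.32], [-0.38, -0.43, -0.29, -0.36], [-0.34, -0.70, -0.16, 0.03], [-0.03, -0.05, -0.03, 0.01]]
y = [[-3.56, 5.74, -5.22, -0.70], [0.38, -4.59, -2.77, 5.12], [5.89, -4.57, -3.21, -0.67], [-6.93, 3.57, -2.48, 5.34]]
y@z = [[-0.06,2.57,-0.81,-3.37], [2.50,3.51,1.62,1.74], [2.32,2.01,1.86,3.43], [-0.05,2.57,-0.8,-3.52]]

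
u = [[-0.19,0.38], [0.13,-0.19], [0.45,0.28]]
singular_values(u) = [0.54, 0.48]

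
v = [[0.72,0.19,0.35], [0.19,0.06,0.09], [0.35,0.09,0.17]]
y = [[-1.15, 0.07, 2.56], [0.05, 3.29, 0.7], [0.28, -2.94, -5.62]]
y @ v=[[0.08, 0.02, 0.04], [0.91, 0.27, 0.43], [-2.32, -0.63, -1.12]]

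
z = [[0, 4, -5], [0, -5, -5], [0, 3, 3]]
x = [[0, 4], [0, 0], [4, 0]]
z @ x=[[-20, 0], [-20, 0], [12, 0]]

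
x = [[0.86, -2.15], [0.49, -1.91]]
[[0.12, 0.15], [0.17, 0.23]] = x @ [[-0.23, -0.32], [-0.15, -0.2]]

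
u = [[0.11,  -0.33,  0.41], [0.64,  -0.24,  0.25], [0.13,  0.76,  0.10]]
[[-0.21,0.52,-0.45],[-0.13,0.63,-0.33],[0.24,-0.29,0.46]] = u@[[0.02,  0.5,  -0.04],[0.35,  -0.56,  0.68],[-0.24,  0.69,  -0.55]]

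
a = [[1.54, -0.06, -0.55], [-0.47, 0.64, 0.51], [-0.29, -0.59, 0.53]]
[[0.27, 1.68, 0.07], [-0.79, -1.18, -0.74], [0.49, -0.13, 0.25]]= a@[[0.07,0.85,-0.19],  [-1.03,-0.74,-0.84],  [-0.19,-0.60,-0.57]]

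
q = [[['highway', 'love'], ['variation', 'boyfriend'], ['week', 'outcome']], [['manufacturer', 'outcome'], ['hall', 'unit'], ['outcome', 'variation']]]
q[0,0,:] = ['highway', 'love']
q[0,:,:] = [['highway', 'love'], ['variation', 'boyfriend'], ['week', 'outcome']]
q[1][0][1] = 'outcome'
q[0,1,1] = 'boyfriend'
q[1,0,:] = ['manufacturer', 'outcome']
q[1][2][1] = 'variation'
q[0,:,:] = [['highway', 'love'], ['variation', 'boyfriend'], ['week', 'outcome']]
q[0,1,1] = 'boyfriend'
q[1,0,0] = 'manufacturer'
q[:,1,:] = [['variation', 'boyfriend'], ['hall', 'unit']]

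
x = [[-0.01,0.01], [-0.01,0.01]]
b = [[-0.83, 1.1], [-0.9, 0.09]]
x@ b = [[-0.0, -0.01],[-0.00, -0.01]]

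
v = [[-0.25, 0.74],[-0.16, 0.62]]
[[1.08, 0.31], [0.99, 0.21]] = v@[[1.67, -0.94], [2.03, 0.1]]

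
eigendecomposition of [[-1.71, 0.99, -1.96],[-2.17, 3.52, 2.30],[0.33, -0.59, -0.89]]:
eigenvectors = [[-0.28, -0.87, -0.84], [-0.95, -0.48, -0.52], [0.14, 0.11, 0.17]]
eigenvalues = [2.54, -0.92, -0.7]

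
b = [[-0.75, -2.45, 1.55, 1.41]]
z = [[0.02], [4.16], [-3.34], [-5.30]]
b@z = [[-22.86]]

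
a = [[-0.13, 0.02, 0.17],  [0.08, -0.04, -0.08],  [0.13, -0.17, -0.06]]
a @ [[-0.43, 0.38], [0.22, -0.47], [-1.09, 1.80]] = [[-0.13, 0.25], [0.04, -0.09], [-0.03, 0.02]]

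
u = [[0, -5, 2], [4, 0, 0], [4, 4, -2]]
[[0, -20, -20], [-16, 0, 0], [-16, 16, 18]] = u@[[-4, 0, 0], [0, 4, 2], [0, 0, -5]]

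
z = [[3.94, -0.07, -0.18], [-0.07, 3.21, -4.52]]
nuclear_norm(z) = 9.49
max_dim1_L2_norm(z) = 5.54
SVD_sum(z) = [[0.00, 0.07, -0.09],[0.01, 3.21, -4.52]] + [[3.94, -0.14, -0.09],[-0.08, 0.0, 0.00]]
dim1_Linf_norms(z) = [3.94, 4.52]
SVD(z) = [[0.02, 1.0], [1.0, -0.02]] @ diag([5.544894574081246, 3.9439122914086657]) @ [[0.0, 0.58, -0.82], [1.0, -0.03, -0.02]]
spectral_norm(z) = 5.54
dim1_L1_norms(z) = [4.19, 7.8]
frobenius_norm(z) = 6.80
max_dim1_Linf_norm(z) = 4.52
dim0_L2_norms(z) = [3.94, 3.21, 4.52]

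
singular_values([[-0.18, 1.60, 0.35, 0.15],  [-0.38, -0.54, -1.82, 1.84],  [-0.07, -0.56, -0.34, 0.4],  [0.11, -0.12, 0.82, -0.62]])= [2.96, 1.65, 0.25, 0.0]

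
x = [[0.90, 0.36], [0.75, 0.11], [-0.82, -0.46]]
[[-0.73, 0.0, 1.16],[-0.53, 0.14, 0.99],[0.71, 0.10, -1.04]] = x@[[-0.65, 0.30, 1.33], [-0.39, -0.75, -0.1]]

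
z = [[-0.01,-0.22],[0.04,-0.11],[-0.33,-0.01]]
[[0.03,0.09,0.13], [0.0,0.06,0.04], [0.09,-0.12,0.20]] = z@[[-0.27, 0.38, -0.58],[-0.14, -0.43, -0.55]]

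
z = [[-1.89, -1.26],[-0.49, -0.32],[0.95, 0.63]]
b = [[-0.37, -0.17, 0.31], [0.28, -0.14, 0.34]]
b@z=[[1.08, 0.72], [-0.14, -0.09]]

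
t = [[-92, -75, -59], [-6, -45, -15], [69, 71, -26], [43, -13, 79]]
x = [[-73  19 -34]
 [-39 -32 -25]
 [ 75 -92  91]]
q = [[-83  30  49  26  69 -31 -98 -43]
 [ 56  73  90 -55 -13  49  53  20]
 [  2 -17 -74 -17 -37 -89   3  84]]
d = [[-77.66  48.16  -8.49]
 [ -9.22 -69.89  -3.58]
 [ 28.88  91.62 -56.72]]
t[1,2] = -15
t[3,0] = 43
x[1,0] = -39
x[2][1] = -92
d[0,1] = 48.16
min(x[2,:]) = -92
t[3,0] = 43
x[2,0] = 75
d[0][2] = -8.49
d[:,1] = [48.16, -69.89, 91.62]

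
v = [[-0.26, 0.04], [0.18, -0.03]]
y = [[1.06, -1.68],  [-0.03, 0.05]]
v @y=[[-0.28, 0.44], [0.19, -0.3]]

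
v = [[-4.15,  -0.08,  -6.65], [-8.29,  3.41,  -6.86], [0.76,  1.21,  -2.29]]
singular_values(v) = [13.51, 3.09, 2.01]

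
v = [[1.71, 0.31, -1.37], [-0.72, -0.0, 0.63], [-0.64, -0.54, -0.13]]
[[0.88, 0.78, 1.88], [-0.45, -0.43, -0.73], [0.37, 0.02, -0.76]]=v@[[-0.21,0.62,0.75], [-0.21,-0.78,0.59], [-0.95,0.03,-0.3]]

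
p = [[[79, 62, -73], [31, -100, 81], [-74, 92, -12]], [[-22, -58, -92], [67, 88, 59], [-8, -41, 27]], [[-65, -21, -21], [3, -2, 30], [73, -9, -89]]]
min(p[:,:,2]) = -92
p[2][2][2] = -89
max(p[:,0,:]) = 79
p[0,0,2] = -73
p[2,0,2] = -21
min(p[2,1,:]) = -2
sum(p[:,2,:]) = -41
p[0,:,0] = [79, 31, -74]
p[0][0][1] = 62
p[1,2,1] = -41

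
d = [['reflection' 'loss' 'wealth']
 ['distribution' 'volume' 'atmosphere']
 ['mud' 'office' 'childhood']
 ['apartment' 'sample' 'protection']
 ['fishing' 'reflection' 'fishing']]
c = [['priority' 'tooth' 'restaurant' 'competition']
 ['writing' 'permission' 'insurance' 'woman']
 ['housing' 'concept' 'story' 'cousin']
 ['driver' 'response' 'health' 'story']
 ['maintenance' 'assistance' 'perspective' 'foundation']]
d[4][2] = 'fishing'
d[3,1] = 'sample'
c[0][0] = 'priority'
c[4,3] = 'foundation'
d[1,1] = 'volume'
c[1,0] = 'writing'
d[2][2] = 'childhood'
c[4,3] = 'foundation'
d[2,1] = 'office'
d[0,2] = 'wealth'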